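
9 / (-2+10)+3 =33 / 8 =4.12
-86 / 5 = -17.20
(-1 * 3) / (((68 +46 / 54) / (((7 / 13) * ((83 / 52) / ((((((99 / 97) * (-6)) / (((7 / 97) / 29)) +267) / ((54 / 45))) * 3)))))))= 109809 / 16082413490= 0.00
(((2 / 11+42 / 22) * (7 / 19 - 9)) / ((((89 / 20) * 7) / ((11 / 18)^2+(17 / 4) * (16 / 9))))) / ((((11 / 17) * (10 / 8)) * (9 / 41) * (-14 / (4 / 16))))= 482436914 / 1044129933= 0.46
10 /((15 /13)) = 26 /3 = 8.67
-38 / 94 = -19 / 47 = -0.40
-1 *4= -4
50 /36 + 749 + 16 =13795 /18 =766.39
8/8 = 1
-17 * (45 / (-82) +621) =-864909 / 82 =-10547.67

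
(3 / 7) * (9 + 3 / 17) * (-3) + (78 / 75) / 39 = -105062 / 8925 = -11.77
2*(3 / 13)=6 / 13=0.46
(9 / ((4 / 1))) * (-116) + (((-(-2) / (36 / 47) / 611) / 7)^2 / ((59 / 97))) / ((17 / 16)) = -175593826475 / 672773283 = -261.00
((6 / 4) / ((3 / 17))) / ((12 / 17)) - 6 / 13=3613 / 312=11.58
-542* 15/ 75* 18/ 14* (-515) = 502434/ 7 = 71776.29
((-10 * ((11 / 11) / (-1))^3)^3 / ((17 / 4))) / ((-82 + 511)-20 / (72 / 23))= 72000 / 129319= 0.56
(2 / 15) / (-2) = -1 / 15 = -0.07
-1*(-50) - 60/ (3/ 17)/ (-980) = 2467/ 49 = 50.35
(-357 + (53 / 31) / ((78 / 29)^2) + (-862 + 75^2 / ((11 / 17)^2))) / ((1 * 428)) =28.54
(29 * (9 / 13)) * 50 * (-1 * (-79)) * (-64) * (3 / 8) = -24742800 / 13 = -1903292.31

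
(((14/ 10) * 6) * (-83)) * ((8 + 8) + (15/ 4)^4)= -95378703/ 640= -149029.22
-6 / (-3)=2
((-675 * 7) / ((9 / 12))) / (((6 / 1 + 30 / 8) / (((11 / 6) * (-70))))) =1078000 / 13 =82923.08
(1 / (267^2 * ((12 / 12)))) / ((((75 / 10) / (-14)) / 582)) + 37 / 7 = 13150441 / 2495115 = 5.27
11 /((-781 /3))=-3 /71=-0.04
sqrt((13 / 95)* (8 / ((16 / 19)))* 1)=sqrt(130) / 10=1.14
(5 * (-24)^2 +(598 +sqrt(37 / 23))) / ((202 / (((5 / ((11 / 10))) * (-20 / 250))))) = -6.26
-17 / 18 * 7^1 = -119 / 18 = -6.61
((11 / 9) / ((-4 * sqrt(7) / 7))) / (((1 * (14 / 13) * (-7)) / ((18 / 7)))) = 143 * sqrt(7) / 1372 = 0.28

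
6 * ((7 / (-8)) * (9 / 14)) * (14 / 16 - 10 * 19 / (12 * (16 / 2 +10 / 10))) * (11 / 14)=2101 / 896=2.34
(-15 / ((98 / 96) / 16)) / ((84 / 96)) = -92160 / 343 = -268.69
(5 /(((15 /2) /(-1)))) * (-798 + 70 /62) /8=24703 /372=66.41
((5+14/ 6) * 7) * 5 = 770/ 3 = 256.67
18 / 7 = 2.57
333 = 333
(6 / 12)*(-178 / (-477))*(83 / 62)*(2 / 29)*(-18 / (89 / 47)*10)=-78020 / 47647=-1.64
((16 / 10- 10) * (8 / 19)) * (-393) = 132048 / 95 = 1389.98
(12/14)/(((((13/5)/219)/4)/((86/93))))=753360/2821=267.05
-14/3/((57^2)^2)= -14/31668003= -0.00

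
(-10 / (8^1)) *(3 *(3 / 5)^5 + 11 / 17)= -11692 / 10625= -1.10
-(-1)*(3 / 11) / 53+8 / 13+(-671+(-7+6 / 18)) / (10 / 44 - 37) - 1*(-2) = 387181001 / 18394233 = 21.05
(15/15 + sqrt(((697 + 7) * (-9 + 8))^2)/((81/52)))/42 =36689/3402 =10.78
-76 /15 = -5.07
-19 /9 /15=-0.14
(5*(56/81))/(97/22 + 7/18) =616/855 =0.72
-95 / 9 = -10.56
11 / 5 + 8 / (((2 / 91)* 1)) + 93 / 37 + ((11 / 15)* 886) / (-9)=296.52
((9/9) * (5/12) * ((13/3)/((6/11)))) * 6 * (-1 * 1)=-715/36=-19.86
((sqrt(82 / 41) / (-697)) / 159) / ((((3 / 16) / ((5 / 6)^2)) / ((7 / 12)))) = -0.00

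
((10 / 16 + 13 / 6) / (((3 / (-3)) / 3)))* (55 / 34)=-3685 / 272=-13.55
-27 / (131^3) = -27 / 2248091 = -0.00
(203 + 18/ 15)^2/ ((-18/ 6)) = -1042441/ 75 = -13899.21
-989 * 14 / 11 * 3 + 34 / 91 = -3779584 / 1001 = -3775.81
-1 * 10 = -10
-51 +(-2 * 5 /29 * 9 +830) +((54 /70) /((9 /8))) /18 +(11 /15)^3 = 531882418 /685125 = 776.33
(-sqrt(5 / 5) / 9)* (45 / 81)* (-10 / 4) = 25 / 162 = 0.15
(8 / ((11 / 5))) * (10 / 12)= 100 / 33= 3.03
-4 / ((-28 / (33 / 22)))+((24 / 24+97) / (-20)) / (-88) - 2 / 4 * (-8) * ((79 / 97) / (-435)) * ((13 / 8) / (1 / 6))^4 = -934435025 / 13862464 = -67.41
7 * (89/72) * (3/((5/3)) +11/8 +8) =92827/960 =96.69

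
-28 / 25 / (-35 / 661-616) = 2644 / 1454325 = 0.00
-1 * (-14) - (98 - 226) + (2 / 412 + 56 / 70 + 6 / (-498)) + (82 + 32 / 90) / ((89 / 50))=12946352357 / 68477490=189.06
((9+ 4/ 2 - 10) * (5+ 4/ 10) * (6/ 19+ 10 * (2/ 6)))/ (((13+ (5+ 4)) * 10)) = 468/ 5225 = 0.09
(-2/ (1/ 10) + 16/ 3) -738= -2258/ 3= -752.67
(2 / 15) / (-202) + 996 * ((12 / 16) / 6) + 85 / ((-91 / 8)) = 32267803 / 275730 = 117.03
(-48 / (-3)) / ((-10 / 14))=-112 / 5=-22.40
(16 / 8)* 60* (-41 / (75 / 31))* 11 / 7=-111848 / 35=-3195.66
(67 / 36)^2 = 4489 / 1296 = 3.46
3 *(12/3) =12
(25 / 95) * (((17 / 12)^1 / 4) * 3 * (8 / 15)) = 17 / 114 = 0.15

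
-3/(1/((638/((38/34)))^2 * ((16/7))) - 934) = 0.00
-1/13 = -0.08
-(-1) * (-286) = -286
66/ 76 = 0.87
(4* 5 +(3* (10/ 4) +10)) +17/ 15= 1159/ 30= 38.63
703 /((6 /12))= 1406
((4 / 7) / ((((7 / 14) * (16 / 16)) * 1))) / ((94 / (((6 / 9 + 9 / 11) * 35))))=980 / 1551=0.63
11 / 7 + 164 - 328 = -1137 / 7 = -162.43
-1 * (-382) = 382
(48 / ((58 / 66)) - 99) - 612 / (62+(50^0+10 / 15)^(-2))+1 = -53.19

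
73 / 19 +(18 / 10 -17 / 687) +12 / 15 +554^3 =11097103916789 / 65265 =170031470.42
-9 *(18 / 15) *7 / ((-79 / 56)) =21168 / 395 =53.59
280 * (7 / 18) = 980 / 9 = 108.89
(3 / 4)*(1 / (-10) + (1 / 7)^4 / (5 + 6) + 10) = 7844097 / 1056440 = 7.43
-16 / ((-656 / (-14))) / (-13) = 14 / 533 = 0.03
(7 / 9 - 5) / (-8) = 19 / 36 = 0.53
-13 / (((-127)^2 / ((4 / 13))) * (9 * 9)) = -4 / 1306449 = -0.00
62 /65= 0.95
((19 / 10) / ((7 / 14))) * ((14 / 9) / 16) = 133 / 360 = 0.37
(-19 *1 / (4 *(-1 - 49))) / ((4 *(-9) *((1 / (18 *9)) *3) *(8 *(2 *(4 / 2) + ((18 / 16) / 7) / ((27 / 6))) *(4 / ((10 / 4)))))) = -399 / 144640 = -0.00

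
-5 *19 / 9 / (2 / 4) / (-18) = 95 / 81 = 1.17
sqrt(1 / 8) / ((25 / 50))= sqrt(2) / 2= 0.71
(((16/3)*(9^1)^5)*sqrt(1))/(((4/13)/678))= 693943848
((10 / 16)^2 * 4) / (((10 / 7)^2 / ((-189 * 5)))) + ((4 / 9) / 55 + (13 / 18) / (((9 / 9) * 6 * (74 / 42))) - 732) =-1706007643 / 1172160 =-1455.44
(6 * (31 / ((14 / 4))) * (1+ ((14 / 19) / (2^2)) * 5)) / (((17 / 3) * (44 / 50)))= 509175 / 24871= 20.47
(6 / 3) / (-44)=-0.05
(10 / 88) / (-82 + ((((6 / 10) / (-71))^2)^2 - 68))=-79411503125 / 104823184121436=-0.00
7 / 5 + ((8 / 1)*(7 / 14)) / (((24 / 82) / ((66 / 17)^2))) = 299683 / 1445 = 207.39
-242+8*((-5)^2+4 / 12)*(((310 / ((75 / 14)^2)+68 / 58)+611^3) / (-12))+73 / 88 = -99540647432396783 / 25839000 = -3852341322.51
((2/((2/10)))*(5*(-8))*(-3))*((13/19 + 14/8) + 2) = 101100/19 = 5321.05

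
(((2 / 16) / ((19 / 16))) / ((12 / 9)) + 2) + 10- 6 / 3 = 383 / 38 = 10.08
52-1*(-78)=130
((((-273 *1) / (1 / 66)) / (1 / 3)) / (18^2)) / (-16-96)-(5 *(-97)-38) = 50351 / 96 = 524.49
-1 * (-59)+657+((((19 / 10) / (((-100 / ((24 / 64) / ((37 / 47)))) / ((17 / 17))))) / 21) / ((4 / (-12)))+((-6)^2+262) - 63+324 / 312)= 25644142827 / 26936000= 952.04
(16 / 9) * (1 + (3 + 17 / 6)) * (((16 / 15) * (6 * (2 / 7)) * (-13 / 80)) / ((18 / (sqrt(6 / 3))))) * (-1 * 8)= 2.27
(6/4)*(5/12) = 5/8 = 0.62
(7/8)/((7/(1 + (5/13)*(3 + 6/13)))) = 0.29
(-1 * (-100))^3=1000000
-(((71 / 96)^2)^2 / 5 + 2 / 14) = -602555047 / 2972712960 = -0.20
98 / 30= 49 / 15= 3.27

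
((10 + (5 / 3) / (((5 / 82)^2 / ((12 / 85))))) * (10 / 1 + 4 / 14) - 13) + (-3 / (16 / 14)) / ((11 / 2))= 96906353 / 130900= 740.31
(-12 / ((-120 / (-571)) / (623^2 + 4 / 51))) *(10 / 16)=-13851356.49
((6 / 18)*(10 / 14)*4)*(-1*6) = -40 / 7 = -5.71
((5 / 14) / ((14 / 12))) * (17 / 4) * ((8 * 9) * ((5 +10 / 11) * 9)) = 4981.73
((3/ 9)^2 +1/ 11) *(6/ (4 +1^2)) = 8/ 33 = 0.24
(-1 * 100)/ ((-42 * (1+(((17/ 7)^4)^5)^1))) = 284972379634328575/ 6096347229659758230020403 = 0.00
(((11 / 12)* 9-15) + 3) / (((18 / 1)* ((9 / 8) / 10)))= -50 / 27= -1.85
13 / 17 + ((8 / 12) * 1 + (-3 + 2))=0.43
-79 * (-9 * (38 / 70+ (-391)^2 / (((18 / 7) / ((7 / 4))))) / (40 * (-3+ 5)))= 20713190357 / 22400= 924696.00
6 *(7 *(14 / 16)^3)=28.14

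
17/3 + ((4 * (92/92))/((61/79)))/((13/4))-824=-1943023/2379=-816.74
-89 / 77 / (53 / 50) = -4450 / 4081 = -1.09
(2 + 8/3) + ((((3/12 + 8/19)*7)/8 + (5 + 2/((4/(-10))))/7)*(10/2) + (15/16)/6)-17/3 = 159/76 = 2.09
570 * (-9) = -5130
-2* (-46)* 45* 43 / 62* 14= 1246140 / 31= 40198.06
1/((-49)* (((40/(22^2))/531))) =-131.12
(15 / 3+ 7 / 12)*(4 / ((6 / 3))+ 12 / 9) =335 / 18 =18.61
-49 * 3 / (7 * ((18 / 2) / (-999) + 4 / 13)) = -30303 / 431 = -70.31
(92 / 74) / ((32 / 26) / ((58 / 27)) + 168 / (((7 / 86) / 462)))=8671 / 6650664012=0.00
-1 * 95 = -95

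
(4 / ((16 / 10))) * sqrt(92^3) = 460 * sqrt(23) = 2206.08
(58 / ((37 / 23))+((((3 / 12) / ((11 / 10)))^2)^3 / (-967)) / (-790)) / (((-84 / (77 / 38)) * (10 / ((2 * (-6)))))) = 1.04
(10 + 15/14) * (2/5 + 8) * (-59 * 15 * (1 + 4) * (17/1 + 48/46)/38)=-170782875/874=-195403.75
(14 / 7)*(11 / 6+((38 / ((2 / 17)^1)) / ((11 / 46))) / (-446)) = -17591 / 7359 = -2.39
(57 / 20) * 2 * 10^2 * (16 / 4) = 2280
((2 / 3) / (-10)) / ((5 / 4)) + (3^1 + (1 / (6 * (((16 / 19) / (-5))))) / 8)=18067 / 6400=2.82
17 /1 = 17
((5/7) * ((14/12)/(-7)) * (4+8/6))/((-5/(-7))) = -8/9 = -0.89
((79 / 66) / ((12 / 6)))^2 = 6241 / 17424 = 0.36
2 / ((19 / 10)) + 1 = 39 / 19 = 2.05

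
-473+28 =-445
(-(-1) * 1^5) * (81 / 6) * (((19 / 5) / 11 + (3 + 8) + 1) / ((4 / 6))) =54999 / 220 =250.00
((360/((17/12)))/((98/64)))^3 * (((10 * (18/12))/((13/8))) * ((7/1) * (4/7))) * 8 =10144540954460160000/7514123981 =1350063025.33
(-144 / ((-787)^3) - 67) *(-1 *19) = 620515449283 / 487443403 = 1273.00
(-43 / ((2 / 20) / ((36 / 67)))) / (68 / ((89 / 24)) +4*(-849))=114810 / 1678417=0.07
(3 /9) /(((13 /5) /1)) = 5 /39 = 0.13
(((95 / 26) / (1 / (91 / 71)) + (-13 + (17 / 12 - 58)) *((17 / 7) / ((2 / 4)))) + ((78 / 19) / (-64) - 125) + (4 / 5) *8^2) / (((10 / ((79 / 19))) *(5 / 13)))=-440.16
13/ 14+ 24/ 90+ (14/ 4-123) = -12422/ 105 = -118.30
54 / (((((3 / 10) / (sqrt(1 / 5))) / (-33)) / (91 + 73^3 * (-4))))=1848500676 * sqrt(5)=4133373167.99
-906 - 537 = -1443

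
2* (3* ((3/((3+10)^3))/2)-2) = -8779/2197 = -4.00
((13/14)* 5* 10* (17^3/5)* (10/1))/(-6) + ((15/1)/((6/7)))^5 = 1051864175/672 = 1565274.07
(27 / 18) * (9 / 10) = 27 / 20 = 1.35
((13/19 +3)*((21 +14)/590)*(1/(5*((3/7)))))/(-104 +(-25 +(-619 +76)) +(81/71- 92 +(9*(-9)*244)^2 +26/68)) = 0.00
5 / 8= 0.62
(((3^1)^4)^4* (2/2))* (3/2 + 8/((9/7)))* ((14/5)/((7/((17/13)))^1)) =11302155747/65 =173879319.18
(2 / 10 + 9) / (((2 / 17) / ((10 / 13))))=782 / 13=60.15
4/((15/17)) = 4.53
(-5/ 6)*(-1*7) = 35/ 6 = 5.83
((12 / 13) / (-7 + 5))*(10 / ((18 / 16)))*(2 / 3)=-320 / 117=-2.74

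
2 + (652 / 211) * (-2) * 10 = -12618 / 211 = -59.80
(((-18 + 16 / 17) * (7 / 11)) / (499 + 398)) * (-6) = 4060 / 55913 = 0.07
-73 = -73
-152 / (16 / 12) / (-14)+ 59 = 470 / 7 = 67.14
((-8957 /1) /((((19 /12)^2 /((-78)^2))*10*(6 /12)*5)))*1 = -7847191872 /9025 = -869494.94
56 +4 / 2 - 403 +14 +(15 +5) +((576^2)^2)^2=12116574790945106558665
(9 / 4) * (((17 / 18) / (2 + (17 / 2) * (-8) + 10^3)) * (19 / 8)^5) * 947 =39862717801 / 244842496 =162.81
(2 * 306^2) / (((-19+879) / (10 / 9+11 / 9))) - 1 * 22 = 104512 / 215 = 486.10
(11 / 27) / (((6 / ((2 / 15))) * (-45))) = -11 / 54675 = -0.00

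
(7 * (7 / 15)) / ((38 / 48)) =392 / 95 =4.13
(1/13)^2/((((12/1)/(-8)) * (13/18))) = -0.01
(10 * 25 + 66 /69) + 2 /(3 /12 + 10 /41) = 475076 /1863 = 255.01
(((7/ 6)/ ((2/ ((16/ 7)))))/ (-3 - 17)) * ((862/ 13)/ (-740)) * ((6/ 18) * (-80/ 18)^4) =22067200/ 28402569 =0.78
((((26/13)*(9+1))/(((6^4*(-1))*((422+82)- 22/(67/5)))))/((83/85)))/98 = -28475/88702831728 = -0.00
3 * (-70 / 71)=-210 / 71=-2.96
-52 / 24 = -13 / 6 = -2.17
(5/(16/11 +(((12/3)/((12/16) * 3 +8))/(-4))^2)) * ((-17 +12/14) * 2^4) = -882.09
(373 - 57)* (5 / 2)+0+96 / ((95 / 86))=83306 / 95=876.91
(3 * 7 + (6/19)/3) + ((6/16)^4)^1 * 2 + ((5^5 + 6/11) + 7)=1349880353/428032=3153.69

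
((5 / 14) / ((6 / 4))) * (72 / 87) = 0.20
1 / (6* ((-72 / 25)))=-0.06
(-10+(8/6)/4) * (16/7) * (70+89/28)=-79228/49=-1616.90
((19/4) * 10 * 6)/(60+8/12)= 855/182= 4.70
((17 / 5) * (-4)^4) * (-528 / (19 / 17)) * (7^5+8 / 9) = -1969727524864 / 285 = -6911324648.65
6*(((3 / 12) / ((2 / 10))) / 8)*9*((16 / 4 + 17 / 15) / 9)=77 / 16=4.81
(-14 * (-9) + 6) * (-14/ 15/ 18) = -308/ 45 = -6.84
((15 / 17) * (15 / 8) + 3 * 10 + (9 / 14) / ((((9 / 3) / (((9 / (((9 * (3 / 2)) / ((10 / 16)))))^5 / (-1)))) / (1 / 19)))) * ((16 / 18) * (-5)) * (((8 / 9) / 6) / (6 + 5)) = -59363273575 / 31330297152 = -1.89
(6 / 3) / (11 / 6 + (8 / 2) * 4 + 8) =12 / 155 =0.08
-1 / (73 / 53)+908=66231 / 73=907.27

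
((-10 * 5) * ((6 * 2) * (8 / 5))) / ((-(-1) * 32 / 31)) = -930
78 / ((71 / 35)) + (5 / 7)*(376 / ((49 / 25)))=4273390 / 24353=175.48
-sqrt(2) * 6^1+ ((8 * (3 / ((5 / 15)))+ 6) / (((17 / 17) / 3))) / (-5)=-234 / 5-6 * sqrt(2)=-55.29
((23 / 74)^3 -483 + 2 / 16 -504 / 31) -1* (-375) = -389743857 / 3140486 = -124.10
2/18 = 1/9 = 0.11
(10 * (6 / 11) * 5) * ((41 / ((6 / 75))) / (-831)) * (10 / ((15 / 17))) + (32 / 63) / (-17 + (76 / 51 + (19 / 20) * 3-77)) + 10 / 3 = -187.30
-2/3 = -0.67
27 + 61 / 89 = 2464 / 89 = 27.69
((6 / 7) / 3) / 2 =1 / 7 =0.14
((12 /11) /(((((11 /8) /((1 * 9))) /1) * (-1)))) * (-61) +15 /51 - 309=260960 /2057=126.86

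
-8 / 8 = -1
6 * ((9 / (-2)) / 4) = -27 / 4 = -6.75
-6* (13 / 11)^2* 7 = -7098 / 121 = -58.66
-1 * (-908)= 908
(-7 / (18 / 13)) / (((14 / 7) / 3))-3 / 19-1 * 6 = -3133 / 228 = -13.74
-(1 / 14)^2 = -0.01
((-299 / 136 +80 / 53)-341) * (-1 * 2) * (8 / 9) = 547310 / 901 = 607.45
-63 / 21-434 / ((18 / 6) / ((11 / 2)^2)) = -26275 / 6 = -4379.17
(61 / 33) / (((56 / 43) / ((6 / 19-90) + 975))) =2101023 / 1672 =1256.59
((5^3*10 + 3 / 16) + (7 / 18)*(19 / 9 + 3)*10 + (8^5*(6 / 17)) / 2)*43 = 6681513505 / 22032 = 303264.05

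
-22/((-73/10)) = 220/73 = 3.01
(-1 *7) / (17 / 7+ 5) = -49 / 52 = -0.94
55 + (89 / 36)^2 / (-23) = 1631519 / 29808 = 54.73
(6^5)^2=60466176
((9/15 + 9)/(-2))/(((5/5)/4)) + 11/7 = -17.63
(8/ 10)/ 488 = 1/ 610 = 0.00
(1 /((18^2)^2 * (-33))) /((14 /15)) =-5 /16166304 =-0.00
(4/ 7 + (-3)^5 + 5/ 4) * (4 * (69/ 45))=-51773/ 35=-1479.23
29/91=0.32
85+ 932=1017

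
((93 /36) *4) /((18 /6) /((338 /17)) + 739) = 10478 /749499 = 0.01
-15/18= -5/6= -0.83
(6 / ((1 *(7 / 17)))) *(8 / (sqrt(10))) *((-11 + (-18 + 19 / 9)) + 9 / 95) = -3115624 *sqrt(10) / 9975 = -987.72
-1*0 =0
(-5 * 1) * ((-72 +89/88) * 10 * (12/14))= 468525/154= 3042.37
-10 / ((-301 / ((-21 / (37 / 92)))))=-2760 / 1591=-1.73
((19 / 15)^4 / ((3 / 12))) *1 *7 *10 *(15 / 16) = 912247 / 1350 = 675.74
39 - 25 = 14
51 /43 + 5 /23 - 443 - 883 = -1310026 /989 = -1324.60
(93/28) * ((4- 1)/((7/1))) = 279/196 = 1.42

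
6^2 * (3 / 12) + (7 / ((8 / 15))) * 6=351 / 4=87.75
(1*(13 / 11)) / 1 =13 / 11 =1.18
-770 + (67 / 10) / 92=-708333 / 920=-769.93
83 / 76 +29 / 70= 4007 / 2660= 1.51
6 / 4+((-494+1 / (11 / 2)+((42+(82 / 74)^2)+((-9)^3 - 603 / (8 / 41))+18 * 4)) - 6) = -4202.47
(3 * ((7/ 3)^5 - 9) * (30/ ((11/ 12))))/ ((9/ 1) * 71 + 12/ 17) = 397664/ 43065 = 9.23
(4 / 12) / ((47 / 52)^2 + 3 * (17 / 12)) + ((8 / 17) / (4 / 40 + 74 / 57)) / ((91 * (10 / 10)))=0.07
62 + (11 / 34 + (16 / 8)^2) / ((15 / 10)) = 1103 / 17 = 64.88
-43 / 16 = -2.69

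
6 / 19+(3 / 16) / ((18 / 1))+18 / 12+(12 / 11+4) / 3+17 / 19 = 29547 / 6688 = 4.42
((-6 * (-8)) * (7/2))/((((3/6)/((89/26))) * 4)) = 287.54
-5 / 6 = -0.83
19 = 19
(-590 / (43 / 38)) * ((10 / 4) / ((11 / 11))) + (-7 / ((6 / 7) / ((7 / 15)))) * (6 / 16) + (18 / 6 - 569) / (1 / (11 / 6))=-24175469 / 10320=-2342.58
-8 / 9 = -0.89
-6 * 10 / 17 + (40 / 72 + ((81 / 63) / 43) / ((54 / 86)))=-3134 / 1071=-2.93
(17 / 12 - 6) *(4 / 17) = -55 / 51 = -1.08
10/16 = 5/8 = 0.62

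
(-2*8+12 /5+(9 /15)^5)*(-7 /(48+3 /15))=295799 /150625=1.96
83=83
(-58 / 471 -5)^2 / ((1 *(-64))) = -5822569 / 14197824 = -0.41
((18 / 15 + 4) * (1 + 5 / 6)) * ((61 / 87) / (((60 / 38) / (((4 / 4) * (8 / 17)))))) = 662948 / 332775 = 1.99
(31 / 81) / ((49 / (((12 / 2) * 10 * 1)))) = 620 / 1323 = 0.47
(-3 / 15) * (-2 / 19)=2 / 95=0.02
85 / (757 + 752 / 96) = 510 / 4589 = 0.11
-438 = -438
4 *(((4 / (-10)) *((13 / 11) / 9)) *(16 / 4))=-416 / 495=-0.84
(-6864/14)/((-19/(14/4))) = 90.32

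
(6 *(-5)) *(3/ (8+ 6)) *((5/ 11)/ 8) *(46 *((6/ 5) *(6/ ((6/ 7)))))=-3105/ 22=-141.14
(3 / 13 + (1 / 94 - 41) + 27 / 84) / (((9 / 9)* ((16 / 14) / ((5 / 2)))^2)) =-121064825 / 625664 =-193.50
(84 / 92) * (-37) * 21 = -16317 / 23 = -709.43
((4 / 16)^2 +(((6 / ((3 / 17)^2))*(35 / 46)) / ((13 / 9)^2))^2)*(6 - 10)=-1193396565169 / 60435076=-19746.75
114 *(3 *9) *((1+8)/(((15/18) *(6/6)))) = 166212/5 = 33242.40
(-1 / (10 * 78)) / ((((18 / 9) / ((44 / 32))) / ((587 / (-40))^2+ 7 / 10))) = -3802579 / 19968000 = -0.19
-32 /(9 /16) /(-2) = 28.44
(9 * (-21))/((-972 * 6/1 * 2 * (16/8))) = 7/864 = 0.01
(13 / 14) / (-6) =-13 / 84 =-0.15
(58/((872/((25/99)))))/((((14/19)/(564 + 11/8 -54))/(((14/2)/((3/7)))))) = 394474675/2071872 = 190.40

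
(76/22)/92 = 19/506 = 0.04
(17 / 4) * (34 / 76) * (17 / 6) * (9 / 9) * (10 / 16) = 24565 / 7296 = 3.37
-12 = -12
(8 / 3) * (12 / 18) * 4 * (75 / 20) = 80 / 3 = 26.67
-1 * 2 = -2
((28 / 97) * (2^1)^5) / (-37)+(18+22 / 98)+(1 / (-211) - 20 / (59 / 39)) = 10398618598 / 2189293589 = 4.75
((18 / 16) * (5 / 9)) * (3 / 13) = 15 / 104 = 0.14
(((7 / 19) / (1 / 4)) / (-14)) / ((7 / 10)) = -20 / 133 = -0.15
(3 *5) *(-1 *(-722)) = 10830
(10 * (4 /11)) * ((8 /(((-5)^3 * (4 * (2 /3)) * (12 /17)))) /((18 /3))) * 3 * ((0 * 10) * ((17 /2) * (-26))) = 0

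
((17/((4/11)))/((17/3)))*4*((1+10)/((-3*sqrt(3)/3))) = -209.58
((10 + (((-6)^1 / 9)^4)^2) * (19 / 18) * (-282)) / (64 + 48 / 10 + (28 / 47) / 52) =-179690022590 / 4137740577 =-43.43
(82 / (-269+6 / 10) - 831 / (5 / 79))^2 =1940535004662016 / 11256025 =172399670.81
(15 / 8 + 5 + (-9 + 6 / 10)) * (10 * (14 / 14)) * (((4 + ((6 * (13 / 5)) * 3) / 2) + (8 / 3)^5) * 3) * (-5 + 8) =-12024991 / 540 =-22268.50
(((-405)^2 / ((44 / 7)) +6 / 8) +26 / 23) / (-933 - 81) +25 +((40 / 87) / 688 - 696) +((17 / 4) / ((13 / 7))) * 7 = -145177724443 / 213271916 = -680.72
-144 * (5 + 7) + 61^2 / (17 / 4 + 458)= -3180188 / 1849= -1719.95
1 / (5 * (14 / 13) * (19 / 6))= 39 / 665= 0.06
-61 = -61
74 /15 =4.93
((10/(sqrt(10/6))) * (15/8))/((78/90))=225 * sqrt(15)/52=16.76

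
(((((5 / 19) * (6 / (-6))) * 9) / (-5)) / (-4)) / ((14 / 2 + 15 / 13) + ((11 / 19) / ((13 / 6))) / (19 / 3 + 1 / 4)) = -0.01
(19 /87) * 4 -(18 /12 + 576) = -100333 /174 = -576.63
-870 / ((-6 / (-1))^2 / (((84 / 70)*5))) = -145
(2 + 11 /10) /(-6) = -31 /60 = -0.52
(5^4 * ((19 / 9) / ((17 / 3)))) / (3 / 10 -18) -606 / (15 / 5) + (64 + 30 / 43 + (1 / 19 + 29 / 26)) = -28626450155 / 191751534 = -149.29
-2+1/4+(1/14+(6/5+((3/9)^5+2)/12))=-15899/51030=-0.31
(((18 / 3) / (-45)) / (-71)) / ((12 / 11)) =0.00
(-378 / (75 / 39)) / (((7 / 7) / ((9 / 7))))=-6318 / 25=-252.72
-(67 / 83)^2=-0.65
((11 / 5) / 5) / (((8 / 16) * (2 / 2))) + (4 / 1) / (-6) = 16 / 75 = 0.21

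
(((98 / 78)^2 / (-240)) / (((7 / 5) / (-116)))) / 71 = 9947 / 1295892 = 0.01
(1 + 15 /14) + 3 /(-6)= 11 /7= 1.57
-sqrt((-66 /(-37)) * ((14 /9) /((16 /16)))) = -2 * sqrt(8547) /111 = -1.67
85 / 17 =5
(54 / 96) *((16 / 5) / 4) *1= 9 / 20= 0.45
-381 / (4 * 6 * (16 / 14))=-889 / 64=-13.89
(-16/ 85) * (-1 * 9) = 144/ 85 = 1.69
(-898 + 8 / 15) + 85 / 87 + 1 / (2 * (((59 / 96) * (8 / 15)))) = -7656419 / 8555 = -894.96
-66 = -66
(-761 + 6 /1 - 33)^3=-489303872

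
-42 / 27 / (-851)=14 / 7659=0.00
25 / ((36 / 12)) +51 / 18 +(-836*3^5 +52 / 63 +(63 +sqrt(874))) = -25587199 / 126 +sqrt(874) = -203043.44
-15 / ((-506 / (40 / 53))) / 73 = 300 / 978857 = 0.00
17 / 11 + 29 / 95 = 1934 / 1045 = 1.85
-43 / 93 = -0.46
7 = 7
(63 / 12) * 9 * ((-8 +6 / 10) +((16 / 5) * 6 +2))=13041 / 20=652.05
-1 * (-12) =12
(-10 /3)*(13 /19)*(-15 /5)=130 /19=6.84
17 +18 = 35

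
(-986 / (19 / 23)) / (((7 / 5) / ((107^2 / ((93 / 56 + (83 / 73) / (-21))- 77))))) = 454890019344 / 3513575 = 129466.43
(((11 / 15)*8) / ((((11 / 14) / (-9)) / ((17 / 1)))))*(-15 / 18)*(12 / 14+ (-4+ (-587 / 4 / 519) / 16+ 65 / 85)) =-9469981 / 4152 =-2280.82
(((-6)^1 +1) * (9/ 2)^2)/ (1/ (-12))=1215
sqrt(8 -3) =sqrt(5) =2.24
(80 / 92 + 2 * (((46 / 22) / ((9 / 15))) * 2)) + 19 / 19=11999 / 759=15.81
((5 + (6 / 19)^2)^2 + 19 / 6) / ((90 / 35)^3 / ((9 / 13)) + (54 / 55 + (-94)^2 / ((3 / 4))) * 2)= 430344324025 / 347964944516104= 0.00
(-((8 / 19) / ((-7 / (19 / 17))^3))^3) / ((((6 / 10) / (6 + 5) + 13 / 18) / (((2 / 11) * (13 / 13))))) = 4335748392960 / 3680009945042721028151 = 0.00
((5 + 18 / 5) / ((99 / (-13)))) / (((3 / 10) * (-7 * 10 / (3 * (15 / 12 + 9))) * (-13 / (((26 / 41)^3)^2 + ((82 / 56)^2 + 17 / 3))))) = -3783601601412209 / 3776763856662720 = -1.00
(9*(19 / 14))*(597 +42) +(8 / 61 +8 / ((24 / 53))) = 20041825 / 2562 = 7822.73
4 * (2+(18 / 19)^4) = 1462472 / 130321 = 11.22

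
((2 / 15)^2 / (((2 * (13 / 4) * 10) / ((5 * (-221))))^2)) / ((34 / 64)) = 2176 / 225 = 9.67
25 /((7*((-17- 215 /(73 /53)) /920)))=-419750 /22113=-18.98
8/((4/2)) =4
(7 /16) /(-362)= -7 /5792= -0.00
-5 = -5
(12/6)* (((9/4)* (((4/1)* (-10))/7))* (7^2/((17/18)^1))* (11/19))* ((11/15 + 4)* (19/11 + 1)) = -3220560/323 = -9970.77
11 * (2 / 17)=22 / 17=1.29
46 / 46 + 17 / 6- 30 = -157 / 6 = -26.17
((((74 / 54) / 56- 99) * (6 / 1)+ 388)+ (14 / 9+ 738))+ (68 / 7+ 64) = 7289 / 12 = 607.42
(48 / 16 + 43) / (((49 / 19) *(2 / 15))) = 6555 / 49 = 133.78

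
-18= -18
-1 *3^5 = -243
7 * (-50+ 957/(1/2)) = 13048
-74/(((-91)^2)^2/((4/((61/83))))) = -24568/4183072621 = -0.00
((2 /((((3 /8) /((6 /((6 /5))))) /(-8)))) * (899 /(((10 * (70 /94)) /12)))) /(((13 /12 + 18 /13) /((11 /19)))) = -1687415808 /23275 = -72499.07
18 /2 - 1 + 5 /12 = 101 /12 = 8.42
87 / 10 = 8.70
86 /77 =1.12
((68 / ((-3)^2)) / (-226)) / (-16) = 17 / 8136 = 0.00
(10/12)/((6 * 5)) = 1/36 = 0.03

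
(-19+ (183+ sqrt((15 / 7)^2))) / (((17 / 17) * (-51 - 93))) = -1163 / 1008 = -1.15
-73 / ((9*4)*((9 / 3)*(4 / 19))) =-1387 / 432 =-3.21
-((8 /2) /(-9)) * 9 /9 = 0.44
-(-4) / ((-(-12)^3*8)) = 1 / 3456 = 0.00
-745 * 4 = -2980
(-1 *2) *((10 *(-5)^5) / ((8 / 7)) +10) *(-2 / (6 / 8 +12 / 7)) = -1020460 / 23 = -44367.83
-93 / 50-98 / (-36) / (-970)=-162623 / 87300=-1.86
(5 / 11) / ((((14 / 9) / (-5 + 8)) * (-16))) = -135 / 2464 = -0.05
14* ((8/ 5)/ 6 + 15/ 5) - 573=-7909/ 15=-527.27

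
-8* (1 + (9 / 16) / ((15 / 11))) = -113 / 10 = -11.30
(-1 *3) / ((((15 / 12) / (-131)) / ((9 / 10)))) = 7074 / 25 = 282.96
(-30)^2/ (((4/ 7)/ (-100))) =-157500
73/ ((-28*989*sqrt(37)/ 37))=-73*sqrt(37)/ 27692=-0.02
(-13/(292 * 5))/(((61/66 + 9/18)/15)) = -1287/13724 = -0.09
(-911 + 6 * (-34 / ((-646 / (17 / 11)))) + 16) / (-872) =186953 / 182248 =1.03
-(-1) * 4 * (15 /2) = 30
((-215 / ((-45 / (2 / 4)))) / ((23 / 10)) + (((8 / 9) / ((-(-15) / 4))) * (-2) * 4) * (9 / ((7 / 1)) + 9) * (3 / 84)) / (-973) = -17347 / 49345695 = -0.00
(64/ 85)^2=4096/ 7225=0.57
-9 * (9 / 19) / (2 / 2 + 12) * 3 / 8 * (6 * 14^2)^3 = -49401285696 / 247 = -200005205.25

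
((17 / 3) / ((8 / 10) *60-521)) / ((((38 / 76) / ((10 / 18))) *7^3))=-170 / 4380453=-0.00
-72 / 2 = -36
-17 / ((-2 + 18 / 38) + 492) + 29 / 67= 248610 / 624373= 0.40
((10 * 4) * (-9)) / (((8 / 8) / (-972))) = 349920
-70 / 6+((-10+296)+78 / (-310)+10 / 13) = 274.85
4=4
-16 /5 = -3.20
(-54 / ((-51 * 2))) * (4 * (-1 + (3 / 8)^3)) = -4365 / 2176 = -2.01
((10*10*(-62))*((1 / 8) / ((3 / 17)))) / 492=-13175 / 1476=-8.93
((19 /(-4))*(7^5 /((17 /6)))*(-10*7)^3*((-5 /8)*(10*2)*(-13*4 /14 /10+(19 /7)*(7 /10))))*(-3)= 9417728919375 /17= 553984054080.88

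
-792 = -792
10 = 10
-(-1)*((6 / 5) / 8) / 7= 3 / 140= 0.02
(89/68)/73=89/4964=0.02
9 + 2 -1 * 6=5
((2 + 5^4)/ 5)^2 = 393129/ 25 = 15725.16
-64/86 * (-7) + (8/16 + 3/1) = 749/86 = 8.71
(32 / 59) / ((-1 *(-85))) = 32 / 5015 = 0.01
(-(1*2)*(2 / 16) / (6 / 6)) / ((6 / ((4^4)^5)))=-137438953472 / 3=-45812984490.67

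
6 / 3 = 2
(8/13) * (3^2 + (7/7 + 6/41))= 256/41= 6.24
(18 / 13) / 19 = 0.07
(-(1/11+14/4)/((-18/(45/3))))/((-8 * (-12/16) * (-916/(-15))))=1975/241824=0.01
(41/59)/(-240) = -41/14160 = -0.00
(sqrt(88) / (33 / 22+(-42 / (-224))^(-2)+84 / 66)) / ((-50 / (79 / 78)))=-2607 * sqrt(22) / 2008825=-0.01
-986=-986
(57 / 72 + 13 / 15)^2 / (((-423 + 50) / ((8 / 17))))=-39601 / 11413800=-0.00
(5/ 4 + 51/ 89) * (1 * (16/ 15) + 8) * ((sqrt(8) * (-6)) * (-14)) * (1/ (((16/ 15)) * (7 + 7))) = 33099 * sqrt(2)/ 178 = 262.97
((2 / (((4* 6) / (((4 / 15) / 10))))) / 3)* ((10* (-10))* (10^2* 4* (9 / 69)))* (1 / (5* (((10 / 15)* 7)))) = -80 / 483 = -0.17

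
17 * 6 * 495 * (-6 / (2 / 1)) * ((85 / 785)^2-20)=74627905770 / 24649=3027624.07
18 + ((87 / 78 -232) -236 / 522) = -1447703 / 6786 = -213.34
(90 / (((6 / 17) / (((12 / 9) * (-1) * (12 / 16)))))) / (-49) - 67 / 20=1.85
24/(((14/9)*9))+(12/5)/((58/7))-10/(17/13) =-97372/17255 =-5.64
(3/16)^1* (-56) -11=-43/2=-21.50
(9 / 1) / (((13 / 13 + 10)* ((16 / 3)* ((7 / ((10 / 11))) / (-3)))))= -405 / 6776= -0.06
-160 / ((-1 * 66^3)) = 20 / 35937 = 0.00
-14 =-14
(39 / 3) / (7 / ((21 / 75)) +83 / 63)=819 / 1658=0.49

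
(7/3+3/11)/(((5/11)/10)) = 172/3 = 57.33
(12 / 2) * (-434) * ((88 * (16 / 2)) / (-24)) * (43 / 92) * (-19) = -15601432 / 23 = -678323.13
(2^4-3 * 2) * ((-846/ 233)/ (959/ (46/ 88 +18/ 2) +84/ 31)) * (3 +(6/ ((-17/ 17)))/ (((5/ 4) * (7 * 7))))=-3906480717/ 3834034106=-1.02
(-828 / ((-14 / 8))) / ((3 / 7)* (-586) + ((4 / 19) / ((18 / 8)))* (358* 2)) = -283176 / 110213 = -2.57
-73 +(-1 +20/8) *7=-125/2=-62.50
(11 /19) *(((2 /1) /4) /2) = 11 /76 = 0.14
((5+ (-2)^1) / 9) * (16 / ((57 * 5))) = 16 / 855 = 0.02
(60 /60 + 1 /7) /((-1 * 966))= -4 /3381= -0.00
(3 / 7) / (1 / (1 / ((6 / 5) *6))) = 5 / 84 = 0.06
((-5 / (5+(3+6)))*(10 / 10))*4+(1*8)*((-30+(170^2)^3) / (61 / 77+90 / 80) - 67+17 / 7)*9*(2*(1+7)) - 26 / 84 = 719409237308952068923 / 49602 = 14503633670193783.90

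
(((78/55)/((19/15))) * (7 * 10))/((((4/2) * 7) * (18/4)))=260/209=1.24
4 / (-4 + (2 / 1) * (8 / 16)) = -1.33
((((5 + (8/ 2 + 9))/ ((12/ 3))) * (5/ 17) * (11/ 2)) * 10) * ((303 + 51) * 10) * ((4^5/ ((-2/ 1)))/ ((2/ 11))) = -12336192000/ 17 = -725658352.94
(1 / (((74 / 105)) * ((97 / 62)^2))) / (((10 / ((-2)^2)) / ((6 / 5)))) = 484344 / 1740665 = 0.28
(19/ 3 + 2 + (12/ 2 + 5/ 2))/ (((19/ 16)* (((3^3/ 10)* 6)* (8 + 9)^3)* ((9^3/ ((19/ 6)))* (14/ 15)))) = 5050/ 6092262477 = 0.00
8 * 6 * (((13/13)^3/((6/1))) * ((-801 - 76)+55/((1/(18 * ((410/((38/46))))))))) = 3923805.05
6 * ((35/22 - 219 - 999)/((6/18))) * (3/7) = -103221/11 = -9383.73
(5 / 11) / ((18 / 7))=35 / 198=0.18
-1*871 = -871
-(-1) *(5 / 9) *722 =3610 / 9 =401.11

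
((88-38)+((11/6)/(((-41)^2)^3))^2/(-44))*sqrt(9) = 162457130162636539783189/1083047534417576931888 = 150.00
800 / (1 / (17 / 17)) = 800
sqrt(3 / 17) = sqrt(51) / 17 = 0.42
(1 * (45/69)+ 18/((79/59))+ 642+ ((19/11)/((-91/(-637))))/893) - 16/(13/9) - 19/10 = 78539625477/122120570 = 643.13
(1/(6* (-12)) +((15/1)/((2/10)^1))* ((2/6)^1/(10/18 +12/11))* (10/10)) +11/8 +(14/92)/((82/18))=16.58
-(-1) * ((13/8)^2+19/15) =3751/960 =3.91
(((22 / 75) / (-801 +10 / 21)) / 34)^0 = 1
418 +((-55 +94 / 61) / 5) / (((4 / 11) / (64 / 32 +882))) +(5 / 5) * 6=-25567.77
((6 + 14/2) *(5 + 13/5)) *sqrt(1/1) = 494/5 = 98.80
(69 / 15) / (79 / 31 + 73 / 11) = 7843 / 15660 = 0.50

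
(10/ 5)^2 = 4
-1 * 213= -213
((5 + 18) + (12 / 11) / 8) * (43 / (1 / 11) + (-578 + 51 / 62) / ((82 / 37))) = 550069683 / 111848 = 4918.01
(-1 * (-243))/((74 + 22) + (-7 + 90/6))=243/104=2.34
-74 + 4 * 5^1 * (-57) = -1214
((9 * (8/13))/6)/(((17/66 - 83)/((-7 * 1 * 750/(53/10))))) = 41580000/3762629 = 11.05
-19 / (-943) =19 / 943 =0.02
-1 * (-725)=725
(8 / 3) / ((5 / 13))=104 / 15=6.93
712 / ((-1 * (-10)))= 71.20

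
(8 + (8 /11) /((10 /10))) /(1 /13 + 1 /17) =64.29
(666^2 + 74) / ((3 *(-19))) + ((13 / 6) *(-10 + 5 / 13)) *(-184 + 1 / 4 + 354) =-5166415 / 456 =-11329.86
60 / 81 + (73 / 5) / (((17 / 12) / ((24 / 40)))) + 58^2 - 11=38555131 / 11475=3359.92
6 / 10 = 3 / 5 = 0.60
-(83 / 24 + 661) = -15947 / 24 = -664.46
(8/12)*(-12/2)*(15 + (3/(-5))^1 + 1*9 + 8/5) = -100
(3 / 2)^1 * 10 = 15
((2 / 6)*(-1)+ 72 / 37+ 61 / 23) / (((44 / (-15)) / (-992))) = 13501120 / 9361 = 1442.27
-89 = -89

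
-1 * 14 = -14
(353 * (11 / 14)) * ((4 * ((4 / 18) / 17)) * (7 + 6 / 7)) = 854260 / 7497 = 113.95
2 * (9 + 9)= 36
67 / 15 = 4.47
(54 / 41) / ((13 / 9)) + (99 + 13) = 60182 / 533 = 112.91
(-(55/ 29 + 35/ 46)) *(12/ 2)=-10635/ 667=-15.94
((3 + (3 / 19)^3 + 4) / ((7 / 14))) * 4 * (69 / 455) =5303616 / 624169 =8.50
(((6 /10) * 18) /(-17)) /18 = -3 /85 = -0.04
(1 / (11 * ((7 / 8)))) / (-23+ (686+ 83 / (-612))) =4896 / 31236821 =0.00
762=762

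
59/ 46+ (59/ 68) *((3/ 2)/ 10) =1.41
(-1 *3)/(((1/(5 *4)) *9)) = -20/3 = -6.67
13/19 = 0.68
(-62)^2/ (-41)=-3844/ 41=-93.76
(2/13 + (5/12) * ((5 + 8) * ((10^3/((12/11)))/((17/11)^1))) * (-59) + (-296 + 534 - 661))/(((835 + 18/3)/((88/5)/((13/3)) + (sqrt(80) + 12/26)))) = -3042.24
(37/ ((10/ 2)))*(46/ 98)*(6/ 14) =2553/ 1715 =1.49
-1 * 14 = -14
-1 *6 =-6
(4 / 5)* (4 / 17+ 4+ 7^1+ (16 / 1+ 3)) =2056 / 85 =24.19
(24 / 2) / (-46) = -6 / 23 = -0.26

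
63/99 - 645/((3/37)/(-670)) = 58628357/11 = 5329850.64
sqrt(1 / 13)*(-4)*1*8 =-32*sqrt(13) / 13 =-8.88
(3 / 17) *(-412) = -1236 / 17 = -72.71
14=14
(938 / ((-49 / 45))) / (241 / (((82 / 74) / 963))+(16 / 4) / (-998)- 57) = -61683885 / 14993237644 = -0.00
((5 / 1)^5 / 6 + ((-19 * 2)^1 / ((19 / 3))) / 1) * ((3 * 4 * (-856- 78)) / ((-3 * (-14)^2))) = 1442563 / 147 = 9813.35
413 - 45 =368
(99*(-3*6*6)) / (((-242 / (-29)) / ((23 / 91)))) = -324162 / 1001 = -323.84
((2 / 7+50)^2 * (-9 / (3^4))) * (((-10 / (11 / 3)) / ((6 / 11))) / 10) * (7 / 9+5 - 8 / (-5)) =20568064 / 19845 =1036.44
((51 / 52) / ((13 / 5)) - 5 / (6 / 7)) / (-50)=2213 / 20280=0.11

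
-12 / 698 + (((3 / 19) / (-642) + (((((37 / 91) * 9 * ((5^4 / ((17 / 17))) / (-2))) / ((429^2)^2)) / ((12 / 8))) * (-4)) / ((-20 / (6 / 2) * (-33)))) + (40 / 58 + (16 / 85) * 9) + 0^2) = 2.37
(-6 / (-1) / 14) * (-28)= -12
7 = 7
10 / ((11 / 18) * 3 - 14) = -60 / 73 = -0.82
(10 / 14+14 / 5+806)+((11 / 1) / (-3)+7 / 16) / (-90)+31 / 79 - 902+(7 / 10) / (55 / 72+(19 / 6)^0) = -5561925815 / 60679584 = -91.66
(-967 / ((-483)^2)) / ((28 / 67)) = -64789 / 6532092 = -0.01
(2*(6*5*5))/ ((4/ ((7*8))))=4200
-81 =-81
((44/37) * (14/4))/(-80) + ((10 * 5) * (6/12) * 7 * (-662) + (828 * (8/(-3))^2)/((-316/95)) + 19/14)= -96263948241/818440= -117618.82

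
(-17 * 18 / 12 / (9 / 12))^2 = 1156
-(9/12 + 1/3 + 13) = -169/12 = -14.08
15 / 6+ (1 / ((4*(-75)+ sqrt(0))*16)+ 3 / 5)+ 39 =202079 / 4800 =42.10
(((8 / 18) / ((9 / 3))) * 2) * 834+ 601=7633 / 9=848.11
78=78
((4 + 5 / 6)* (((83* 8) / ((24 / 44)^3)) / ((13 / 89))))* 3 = 285130813 / 702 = 406169.25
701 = 701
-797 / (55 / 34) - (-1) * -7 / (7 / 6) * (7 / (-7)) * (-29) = -36668 / 55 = -666.69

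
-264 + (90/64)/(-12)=-33807/128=-264.12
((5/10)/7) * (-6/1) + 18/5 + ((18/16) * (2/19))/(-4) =33429/10640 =3.14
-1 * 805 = -805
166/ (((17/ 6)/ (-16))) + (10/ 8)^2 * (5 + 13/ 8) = -2017283/ 2176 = -927.06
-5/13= -0.38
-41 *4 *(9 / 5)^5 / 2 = -4842018 / 3125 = -1549.45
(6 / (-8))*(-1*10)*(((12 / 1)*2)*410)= 73800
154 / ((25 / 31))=4774 / 25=190.96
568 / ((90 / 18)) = 568 / 5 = 113.60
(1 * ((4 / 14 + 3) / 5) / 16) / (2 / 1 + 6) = 23 / 4480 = 0.01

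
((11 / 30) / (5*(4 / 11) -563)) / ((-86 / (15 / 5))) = 121 / 5308780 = 0.00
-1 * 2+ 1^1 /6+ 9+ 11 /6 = 9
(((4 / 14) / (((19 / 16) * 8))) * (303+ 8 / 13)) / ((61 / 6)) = 94728 / 105469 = 0.90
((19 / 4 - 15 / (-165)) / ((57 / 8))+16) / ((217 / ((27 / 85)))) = 13446 / 550715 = 0.02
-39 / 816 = -13 / 272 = -0.05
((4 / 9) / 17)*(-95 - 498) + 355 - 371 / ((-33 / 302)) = 6285515 / 1683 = 3734.71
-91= -91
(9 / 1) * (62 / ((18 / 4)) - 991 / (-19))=11275 / 19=593.42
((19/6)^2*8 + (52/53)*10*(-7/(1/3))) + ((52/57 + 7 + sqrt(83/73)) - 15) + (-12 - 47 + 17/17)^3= -1769504558/9063 + sqrt(6059)/73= -195243.84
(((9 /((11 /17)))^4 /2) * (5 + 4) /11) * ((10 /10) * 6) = 14795494587 /161051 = 91868.38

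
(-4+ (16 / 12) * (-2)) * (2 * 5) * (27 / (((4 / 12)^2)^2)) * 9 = -1312200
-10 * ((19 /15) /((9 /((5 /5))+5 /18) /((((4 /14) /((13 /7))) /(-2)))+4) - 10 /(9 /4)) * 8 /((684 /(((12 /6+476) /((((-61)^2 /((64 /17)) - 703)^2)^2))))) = 13499271995195392 /359525554362681581525625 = 0.00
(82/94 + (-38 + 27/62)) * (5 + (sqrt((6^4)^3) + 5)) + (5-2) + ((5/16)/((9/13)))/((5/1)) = -359248779427/209808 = -1712273.98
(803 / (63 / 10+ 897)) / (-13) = -8030 / 117429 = -0.07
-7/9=-0.78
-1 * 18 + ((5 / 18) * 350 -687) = -5470 / 9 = -607.78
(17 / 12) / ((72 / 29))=0.57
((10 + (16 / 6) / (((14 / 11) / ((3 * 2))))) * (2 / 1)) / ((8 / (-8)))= -316 / 7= -45.14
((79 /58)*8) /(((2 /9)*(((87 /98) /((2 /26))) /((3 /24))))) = 11613 /21866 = 0.53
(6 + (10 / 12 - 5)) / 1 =11 / 6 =1.83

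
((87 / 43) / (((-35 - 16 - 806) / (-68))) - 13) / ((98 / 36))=-8516646 / 1805699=-4.72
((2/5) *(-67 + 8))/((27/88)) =-10384/135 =-76.92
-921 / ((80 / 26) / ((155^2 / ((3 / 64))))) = -153414040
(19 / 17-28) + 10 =-16.88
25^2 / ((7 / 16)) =10000 / 7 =1428.57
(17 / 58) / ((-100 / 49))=-833 / 5800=-0.14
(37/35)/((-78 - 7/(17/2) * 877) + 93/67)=-42143/31846045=-0.00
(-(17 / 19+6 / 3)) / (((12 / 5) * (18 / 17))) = -4675 / 4104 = -1.14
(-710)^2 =504100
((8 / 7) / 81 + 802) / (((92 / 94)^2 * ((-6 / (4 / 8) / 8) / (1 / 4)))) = -139.54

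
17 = 17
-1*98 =-98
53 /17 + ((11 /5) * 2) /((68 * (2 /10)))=117 /34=3.44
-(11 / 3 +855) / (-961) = 2576 / 2883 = 0.89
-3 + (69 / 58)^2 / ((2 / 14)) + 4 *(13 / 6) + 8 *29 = 2498513 / 10092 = 247.57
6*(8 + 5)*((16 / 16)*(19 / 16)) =92.62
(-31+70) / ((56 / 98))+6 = 297 / 4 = 74.25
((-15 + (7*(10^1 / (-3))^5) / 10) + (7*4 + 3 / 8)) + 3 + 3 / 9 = -527519 / 1944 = -271.36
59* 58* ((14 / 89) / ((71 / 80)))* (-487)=-295378.33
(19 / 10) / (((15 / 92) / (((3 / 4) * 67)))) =29279 / 50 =585.58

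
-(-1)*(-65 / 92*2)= -65 / 46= -1.41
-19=-19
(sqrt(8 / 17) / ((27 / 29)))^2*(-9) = -4.89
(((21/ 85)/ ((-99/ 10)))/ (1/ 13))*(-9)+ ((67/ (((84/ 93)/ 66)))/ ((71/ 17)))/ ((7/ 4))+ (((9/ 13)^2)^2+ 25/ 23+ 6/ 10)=1441672659147157/ 2136816777095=674.68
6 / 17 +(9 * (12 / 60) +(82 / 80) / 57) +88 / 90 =366131 / 116280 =3.15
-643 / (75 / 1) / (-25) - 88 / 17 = -154069 / 31875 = -4.83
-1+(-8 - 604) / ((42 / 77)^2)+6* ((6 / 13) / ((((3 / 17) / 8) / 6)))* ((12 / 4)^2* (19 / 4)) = 391854 / 13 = 30142.62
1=1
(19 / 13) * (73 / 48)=1387 / 624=2.22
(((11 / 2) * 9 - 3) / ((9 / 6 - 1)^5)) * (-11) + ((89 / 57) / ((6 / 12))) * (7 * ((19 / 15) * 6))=-243028 / 15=-16201.87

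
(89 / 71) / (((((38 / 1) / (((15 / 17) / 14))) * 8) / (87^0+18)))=1335 / 270368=0.00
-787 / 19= -41.42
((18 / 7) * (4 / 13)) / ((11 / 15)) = 1080 / 1001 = 1.08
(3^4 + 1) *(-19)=-1558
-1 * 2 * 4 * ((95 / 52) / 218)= -95 / 1417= -0.07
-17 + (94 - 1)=76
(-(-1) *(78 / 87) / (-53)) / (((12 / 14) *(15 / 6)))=-182 / 23055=-0.01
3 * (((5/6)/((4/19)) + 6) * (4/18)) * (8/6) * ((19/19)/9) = 239/243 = 0.98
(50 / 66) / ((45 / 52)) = 0.88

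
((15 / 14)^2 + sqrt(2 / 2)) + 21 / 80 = 9449 / 3920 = 2.41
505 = 505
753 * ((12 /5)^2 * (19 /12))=171684 /25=6867.36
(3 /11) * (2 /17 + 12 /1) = 3.30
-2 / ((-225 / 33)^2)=-242 / 5625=-0.04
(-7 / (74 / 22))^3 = -456533 / 50653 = -9.01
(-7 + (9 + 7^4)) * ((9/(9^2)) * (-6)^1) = -1602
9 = 9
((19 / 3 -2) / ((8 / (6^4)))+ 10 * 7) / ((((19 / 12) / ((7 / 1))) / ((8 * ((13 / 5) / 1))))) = 6744192 / 95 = 70991.49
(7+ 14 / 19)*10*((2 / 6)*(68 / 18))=16660 / 171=97.43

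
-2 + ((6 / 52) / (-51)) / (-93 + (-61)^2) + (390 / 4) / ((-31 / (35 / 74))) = -6414706041 / 1839301672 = -3.49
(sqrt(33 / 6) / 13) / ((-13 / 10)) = -5 * sqrt(22) / 169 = -0.14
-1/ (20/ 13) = -13/ 20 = -0.65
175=175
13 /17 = 0.76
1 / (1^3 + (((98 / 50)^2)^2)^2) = 152587890625 / 33385518460226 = 0.00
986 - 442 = 544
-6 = -6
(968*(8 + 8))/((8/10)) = 19360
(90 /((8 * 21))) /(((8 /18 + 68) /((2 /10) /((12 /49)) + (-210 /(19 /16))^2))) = 124419249 /508288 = 244.78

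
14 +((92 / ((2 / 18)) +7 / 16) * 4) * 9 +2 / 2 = 119355 / 4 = 29838.75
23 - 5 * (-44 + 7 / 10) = 479 / 2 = 239.50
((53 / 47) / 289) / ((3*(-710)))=-53 / 28931790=-0.00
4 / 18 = 2 / 9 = 0.22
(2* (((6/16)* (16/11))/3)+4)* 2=96/11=8.73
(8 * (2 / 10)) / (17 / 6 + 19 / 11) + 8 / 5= 2936 / 1505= 1.95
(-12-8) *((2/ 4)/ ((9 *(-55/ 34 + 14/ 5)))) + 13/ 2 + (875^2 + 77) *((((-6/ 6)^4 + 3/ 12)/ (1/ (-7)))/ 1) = -12120095474/ 1809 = -6699886.94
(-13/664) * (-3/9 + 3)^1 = -13/249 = -0.05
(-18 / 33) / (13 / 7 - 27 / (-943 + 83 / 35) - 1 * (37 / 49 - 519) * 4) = -358484 / 1363644447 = -0.00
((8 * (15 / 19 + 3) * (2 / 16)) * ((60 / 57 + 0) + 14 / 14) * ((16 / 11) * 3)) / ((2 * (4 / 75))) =1263600 / 3971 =318.21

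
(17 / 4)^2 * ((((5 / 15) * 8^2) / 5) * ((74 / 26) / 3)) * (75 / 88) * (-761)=-40686865 / 858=-47420.59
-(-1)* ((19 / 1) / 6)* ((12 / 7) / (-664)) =-19 / 2324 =-0.01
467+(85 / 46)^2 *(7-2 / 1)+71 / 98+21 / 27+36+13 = 498841471 / 933156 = 534.57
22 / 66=1 / 3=0.33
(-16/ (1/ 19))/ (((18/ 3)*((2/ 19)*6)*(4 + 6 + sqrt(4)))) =-361/ 54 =-6.69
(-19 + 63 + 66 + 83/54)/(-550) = -6023/29700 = -0.20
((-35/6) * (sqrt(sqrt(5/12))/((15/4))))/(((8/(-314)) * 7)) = 157 * sqrt(2) * 3^(3/4) * 5^(1/4)/108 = 7.01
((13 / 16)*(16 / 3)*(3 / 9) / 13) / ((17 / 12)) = 4 / 51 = 0.08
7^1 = 7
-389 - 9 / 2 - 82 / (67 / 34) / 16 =-396.10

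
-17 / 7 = -2.43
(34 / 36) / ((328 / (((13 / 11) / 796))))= 0.00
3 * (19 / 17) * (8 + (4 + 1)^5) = 178581 / 17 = 10504.76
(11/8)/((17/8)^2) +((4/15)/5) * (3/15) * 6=0.37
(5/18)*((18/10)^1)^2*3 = 27/10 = 2.70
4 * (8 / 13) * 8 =256 / 13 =19.69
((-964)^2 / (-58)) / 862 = -232324 / 12499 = -18.59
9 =9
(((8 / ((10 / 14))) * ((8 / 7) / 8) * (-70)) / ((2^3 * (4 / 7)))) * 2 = -49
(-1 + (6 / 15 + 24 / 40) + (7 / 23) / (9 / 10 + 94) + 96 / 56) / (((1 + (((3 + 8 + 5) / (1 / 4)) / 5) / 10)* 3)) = 6560350 / 26126919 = 0.25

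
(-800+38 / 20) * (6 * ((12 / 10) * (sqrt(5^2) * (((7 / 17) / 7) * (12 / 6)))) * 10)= -574632 / 17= -33801.88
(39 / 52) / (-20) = -3 / 80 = -0.04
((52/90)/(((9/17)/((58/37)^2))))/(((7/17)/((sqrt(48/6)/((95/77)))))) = 556096112 * sqrt(2)/52672275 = 14.93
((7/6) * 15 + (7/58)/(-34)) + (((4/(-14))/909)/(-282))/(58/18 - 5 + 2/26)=684460586003/39119970036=17.50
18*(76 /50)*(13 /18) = 494 /25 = 19.76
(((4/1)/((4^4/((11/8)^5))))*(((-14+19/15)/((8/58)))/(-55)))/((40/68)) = 1378640483/6291456000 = 0.22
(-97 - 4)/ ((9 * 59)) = -101/ 531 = -0.19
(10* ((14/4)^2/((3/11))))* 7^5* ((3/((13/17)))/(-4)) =-770012705/104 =-7403968.32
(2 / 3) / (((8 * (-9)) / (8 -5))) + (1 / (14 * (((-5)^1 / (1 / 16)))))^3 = -0.03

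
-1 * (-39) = 39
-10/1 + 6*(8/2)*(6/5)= 94/5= 18.80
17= 17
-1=-1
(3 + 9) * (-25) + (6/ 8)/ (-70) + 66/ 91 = -299.29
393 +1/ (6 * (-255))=601289/ 1530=393.00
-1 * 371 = -371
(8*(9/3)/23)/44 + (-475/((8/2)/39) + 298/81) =-379329305/81972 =-4627.55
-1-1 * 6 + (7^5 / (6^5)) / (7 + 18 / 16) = -425453 / 63180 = -6.73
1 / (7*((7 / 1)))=0.02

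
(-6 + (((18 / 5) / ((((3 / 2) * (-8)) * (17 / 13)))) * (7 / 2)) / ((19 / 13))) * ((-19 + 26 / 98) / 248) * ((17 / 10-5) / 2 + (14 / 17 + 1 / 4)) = -1142343 / 4005200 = -0.29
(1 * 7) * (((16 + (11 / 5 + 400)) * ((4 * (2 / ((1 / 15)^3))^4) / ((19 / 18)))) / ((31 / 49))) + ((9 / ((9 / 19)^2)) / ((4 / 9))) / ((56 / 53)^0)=85760188634925000212629 / 2356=36400759182905348137.79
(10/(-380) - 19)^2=522729/1444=362.00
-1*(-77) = 77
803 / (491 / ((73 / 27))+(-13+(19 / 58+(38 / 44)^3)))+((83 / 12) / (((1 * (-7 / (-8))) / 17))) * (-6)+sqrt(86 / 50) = -21447577423852 / 26757617789+sqrt(43) / 5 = -800.24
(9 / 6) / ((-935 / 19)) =-57 / 1870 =-0.03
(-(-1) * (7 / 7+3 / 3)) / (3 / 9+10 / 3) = 6 / 11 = 0.55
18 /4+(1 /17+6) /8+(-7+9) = 987 /136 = 7.26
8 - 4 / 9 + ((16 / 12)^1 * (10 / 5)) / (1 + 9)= 352 / 45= 7.82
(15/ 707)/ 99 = 5/ 23331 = 0.00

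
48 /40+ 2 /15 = 4 /3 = 1.33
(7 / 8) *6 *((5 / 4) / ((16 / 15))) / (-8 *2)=-1575 / 4096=-0.38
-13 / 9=-1.44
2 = 2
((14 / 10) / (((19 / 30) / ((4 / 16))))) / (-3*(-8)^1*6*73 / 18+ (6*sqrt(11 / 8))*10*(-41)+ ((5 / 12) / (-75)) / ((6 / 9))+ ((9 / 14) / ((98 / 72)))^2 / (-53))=-3615389782418665692000*sqrt(22) / 84887204599306497022651109 - 3433076890999089958260 / 84887204599306497022651109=-0.00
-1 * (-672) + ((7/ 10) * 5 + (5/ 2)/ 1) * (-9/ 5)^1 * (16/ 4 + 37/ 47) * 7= 14574/ 47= 310.09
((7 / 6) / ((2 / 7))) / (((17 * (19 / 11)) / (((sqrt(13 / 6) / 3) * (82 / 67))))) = 22099 * sqrt(78) / 2337228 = 0.08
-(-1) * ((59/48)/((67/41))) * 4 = 3.01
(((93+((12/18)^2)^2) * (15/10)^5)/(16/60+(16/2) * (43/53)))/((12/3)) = 18004365/687616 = 26.18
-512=-512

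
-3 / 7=-0.43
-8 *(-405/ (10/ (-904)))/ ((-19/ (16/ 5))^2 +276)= -74981376/ 79681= -941.02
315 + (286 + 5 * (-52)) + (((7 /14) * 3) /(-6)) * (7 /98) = 19095 /56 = 340.98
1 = 1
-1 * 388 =-388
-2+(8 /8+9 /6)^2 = 4.25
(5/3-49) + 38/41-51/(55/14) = -401762/6765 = -59.39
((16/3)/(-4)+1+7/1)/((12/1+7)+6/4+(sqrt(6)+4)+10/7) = 33880/130593 - 3920 *sqrt(6)/391779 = 0.23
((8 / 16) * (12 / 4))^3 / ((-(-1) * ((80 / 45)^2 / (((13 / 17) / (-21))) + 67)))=-9477 / 55576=-0.17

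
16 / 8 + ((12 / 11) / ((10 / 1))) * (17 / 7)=2.26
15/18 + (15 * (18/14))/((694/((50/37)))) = 469615/539238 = 0.87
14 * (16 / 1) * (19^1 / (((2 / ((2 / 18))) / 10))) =21280 / 9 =2364.44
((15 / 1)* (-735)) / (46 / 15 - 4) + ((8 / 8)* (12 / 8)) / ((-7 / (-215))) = 11858.57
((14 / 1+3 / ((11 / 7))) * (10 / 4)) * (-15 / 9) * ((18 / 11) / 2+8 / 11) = -74375 / 726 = -102.44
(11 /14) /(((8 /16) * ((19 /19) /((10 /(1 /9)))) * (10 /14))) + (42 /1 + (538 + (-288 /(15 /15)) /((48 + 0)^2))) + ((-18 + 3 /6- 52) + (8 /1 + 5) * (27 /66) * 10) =67017 /88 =761.56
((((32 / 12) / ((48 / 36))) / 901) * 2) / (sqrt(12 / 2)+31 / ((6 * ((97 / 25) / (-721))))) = -1300828200 / 281316948921181-1354896 * sqrt(6) / 281316948921181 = -0.00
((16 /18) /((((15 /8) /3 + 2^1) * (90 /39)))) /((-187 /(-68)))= 0.05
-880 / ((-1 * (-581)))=-880 / 581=-1.51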